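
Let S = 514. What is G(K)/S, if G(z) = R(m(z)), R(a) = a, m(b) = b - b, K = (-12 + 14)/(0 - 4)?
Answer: 0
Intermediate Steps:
K = -1/2 (K = 2/(-4) = 2*(-1/4) = -1/2 ≈ -0.50000)
m(b) = 0
G(z) = 0
G(K)/S = 0/514 = 0*(1/514) = 0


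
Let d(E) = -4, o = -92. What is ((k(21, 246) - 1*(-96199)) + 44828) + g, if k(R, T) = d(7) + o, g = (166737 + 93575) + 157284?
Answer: 558527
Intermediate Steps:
g = 417596 (g = 260312 + 157284 = 417596)
k(R, T) = -96 (k(R, T) = -4 - 92 = -96)
((k(21, 246) - 1*(-96199)) + 44828) + g = ((-96 - 1*(-96199)) + 44828) + 417596 = ((-96 + 96199) + 44828) + 417596 = (96103 + 44828) + 417596 = 140931 + 417596 = 558527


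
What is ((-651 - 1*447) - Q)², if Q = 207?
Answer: 1703025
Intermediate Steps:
((-651 - 1*447) - Q)² = ((-651 - 1*447) - 1*207)² = ((-651 - 447) - 207)² = (-1098 - 207)² = (-1305)² = 1703025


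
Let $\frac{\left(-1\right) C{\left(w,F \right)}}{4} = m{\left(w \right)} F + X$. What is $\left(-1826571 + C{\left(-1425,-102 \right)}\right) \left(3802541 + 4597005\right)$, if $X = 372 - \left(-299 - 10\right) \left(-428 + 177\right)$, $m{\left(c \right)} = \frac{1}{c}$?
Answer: $- \frac{6055787593808306}{475} \approx -1.2749 \cdot 10^{13}$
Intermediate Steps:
$X = -77187$ ($X = 372 - \left(-309\right) \left(-251\right) = 372 - 77559 = -77187$)
$C{\left(w,F \right)} = 308748 - \frac{4 F}{w}$ ($C{\left(w,F \right)} = - 4 \left(\frac{F}{w} - 77187\right) = - 4 \left(-77187 + \frac{F}{w}\right) = 308748 - \frac{4 F}{w}$)
$\left(-1826571 + C{\left(-1425,-102 \right)}\right) \left(3802541 + 4597005\right) = \left(-1826571 + \left(308748 - - \frac{408}{-1425}\right)\right) \left(3802541 + 4597005\right) = \left(-1826571 + \left(308748 - \left(-408\right) \left(- \frac{1}{1425}\right)\right)\right) 8399546 = \left(-1826571 + \left(308748 - \frac{136}{475}\right)\right) 8399546 = \left(-1826571 + \frac{146655164}{475}\right) 8399546 = \left(- \frac{720966061}{475}\right) 8399546 = - \frac{6055787593808306}{475}$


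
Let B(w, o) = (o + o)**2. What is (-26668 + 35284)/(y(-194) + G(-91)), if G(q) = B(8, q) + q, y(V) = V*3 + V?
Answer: 8616/32257 ≈ 0.26710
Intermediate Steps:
y(V) = 4*V (y(V) = 3*V + V = 4*V)
B(w, o) = 4*o**2 (B(w, o) = (2*o)**2 = 4*o**2)
G(q) = q + 4*q**2 (G(q) = 4*q**2 + q = q + 4*q**2)
(-26668 + 35284)/(y(-194) + G(-91)) = (-26668 + 35284)/(4*(-194) - 91*(1 + 4*(-91))) = 8616/(-776 - 91*(1 - 364)) = 8616/(-776 - 91*(-363)) = 8616/(-776 + 33033) = 8616/32257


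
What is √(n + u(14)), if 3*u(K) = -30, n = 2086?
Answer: 2*√519 ≈ 45.563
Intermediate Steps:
u(K) = -10 (u(K) = (⅓)*(-30) = -10)
√(n + u(14)) = √(2086 - 10) = √2076 = 2*√519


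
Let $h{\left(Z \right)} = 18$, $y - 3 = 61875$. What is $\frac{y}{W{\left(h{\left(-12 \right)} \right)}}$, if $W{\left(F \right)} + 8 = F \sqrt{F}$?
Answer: $\frac{61878}{721} + \frac{835353 \sqrt{2}}{1442} \approx 905.08$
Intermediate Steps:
$y = 61878$ ($y = 3 + 61875 = 61878$)
$W{\left(F \right)} = -8 + F^{\frac{3}{2}}$ ($W{\left(F \right)} = -8 + F \sqrt{F} = -8 + F^{\frac{3}{2}}$)
$\frac{y}{W{\left(h{\left(-12 \right)} \right)}} = \frac{61878}{-8 + 18^{\frac{3}{2}}} = \frac{61878}{-8 + 54 \sqrt{2}}$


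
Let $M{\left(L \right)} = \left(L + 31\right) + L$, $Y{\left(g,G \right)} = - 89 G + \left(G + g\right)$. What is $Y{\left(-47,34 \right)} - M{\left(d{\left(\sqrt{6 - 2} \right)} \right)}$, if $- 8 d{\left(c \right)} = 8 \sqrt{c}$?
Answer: $-3070 + 2 \sqrt{2} \approx -3067.2$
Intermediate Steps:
$d{\left(c \right)} = - \sqrt{c}$ ($d{\left(c \right)} = - \frac{8 \sqrt{c}}{8} = - \sqrt{c}$)
$Y{\left(g,G \right)} = g - 88 G$
$M{\left(L \right)} = 31 + 2 L$ ($M{\left(L \right)} = \left(31 + L\right) + L = 31 + 2 L$)
$Y{\left(-47,34 \right)} - M{\left(d{\left(\sqrt{6 - 2} \right)} \right)} = \left(-47 - 2992\right) - \left(31 + 2 \left(- \sqrt{\sqrt{6 - 2}}\right)\right) = \left(-47 - 2992\right) - \left(31 + 2 \left(- \sqrt{\sqrt{4}}\right)\right) = -3039 - \left(31 + 2 \left(- \sqrt{2}\right)\right) = -3039 - \left(31 - 2 \sqrt{2}\right) = -3070 + 2 \sqrt{2}$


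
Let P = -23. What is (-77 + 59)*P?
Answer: 414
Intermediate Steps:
(-77 + 59)*P = (-77 + 59)*(-23) = -18*(-23) = 414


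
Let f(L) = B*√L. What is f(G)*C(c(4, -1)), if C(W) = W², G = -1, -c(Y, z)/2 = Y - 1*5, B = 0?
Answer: 0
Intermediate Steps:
c(Y, z) = 10 - 2*Y (c(Y, z) = -2*(Y - 1*5) = -2*(Y - 5) = -2*(-5 + Y) = 10 - 2*Y)
f(L) = 0 (f(L) = 0*√L = 0)
f(G)*C(c(4, -1)) = 0*(10 - 2*4)² = 0*(10 - 8)² = 0*2² = 0*4 = 0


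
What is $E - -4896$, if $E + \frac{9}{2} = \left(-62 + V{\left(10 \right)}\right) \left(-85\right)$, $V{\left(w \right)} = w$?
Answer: $\frac{18623}{2} \approx 9311.5$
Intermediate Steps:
$E = \frac{8831}{2}$ ($E = - \frac{9}{2} + \left(-62 + 10\right) \left(-85\right) = - \frac{9}{2} - -4420 = - \frac{9}{2} + 4420 = \frac{8831}{2} \approx 4415.5$)
$E - -4896 = \frac{8831}{2} - -4896 = \frac{8831}{2} + 4896 = \frac{18623}{2}$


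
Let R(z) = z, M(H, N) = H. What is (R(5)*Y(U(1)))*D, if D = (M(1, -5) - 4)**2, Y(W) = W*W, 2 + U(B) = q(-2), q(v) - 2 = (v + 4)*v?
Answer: 720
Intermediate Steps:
q(v) = 2 + v*(4 + v) (q(v) = 2 + (v + 4)*v = 2 + (4 + v)*v = 2 + v*(4 + v))
U(B) = -4 (U(B) = -2 + (2 + (-2)**2 + 4*(-2)) = -2 + (2 + 4 - 8) = -2 - 2 = -4)
Y(W) = W**2
D = 9 (D = (1 - 4)**2 = (-3)**2 = 9)
(R(5)*Y(U(1)))*D = (5*(-4)**2)*9 = (5*16)*9 = 80*9 = 720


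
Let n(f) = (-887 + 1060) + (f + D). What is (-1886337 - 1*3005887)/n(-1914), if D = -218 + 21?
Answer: 2446112/969 ≈ 2524.4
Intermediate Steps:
D = -197
n(f) = -24 + f (n(f) = (-887 + 1060) + (f - 197) = 173 + (-197 + f) = -24 + f)
(-1886337 - 1*3005887)/n(-1914) = (-1886337 - 1*3005887)/(-24 - 1914) = (-1886337 - 3005887)/(-1938) = -4892224*(-1/1938) = 2446112/969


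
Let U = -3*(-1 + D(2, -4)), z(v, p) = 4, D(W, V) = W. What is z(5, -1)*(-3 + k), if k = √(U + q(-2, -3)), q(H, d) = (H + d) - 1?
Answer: -12 + 12*I ≈ -12.0 + 12.0*I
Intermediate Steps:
q(H, d) = -1 + H + d
U = -3 (U = -3*(-1 + 2) = -3*1 = -3)
k = 3*I (k = √(-3 + (-1 - 2 - 3)) = √(-3 - 6) = √(-9) = 3*I ≈ 3.0*I)
z(5, -1)*(-3 + k) = 4*(-3 + 3*I) = -12 + 12*I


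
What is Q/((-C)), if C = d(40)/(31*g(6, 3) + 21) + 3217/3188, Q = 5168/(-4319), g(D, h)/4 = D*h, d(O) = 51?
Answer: 12373163584/10668633997 ≈ 1.1598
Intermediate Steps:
g(D, h) = 4*D*h (g(D, h) = 4*(D*h) = 4*D*h)
Q = -5168/4319 (Q = 5168*(-1/4319) = -5168/4319 ≈ -1.1966)
C = 2470163/2394188 (C = 51/(31*(4*6*3) + 21) + 3217/3188 = 51/(31*72 + 21) + 3217*(1/3188) = 51/(2232 + 21) + 3217/3188 = 51/2253 + 3217/3188 = 51*(1/2253) + 3217/3188 = 17/751 + 3217/3188 = 2470163/2394188 ≈ 1.0317)
Q/((-C)) = -5168/(4319*((-1*2470163/2394188))) = -5168/(4319*(-2470163/2394188)) = -5168/4319*(-2394188/2470163) = 12373163584/10668633997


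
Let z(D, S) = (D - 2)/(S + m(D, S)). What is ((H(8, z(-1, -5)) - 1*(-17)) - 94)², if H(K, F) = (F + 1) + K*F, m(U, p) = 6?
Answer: 10609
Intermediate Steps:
z(D, S) = (-2 + D)/(6 + S) (z(D, S) = (D - 2)/(S + 6) = (-2 + D)/(6 + S))
H(K, F) = 1 + F + F*K (H(K, F) = (1 + F) + F*K = 1 + F + F*K)
((H(8, z(-1, -5)) - 1*(-17)) - 94)² = (((1 + (-2 - 1)/(6 - 5) + ((-2 - 1)/(6 - 5))*8) - 1*(-17)) - 94)² = (((1 - 3/1 + (-3/1)*8) + 17) - 94)² = (((1 + 1*(-3) + (1*(-3))*8) + 17) - 94)² = (((1 - 3 - 3*8) + 17) - 94)² = (((1 - 3 - 24) + 17) - 94)² = ((-26 + 17) - 94)² = (-9 - 94)² = (-103)² = 10609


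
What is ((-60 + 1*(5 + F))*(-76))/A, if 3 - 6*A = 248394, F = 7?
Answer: -2432/27599 ≈ -0.088119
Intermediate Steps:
A = -82797/2 (A = ½ - ⅙*248394 = ½ - 41399 = -82797/2 ≈ -41399.)
((-60 + 1*(5 + F))*(-76))/A = ((-60 + 1*(5 + 7))*(-76))/(-82797/2) = ((-60 + 1*12)*(-76))*(-2/82797) = ((-60 + 12)*(-76))*(-2/82797) = -48*(-76)*(-2/82797) = 3648*(-2/82797) = -2432/27599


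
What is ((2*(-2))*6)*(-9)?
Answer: 216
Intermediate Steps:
((2*(-2))*6)*(-9) = -4*6*(-9) = -24*(-9) = 216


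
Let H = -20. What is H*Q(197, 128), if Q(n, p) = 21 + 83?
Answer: -2080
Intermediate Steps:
Q(n, p) = 104
H*Q(197, 128) = -20*104 = -2080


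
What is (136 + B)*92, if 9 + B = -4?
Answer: 11316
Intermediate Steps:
B = -13 (B = -9 - 4 = -13)
(136 + B)*92 = (136 - 13)*92 = 123*92 = 11316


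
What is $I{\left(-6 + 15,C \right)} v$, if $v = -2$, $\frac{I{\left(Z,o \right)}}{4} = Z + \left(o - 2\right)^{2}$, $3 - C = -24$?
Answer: $-5072$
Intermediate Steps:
$C = 27$ ($C = 3 - -24 = 3 + 24 = 27$)
$I{\left(Z,o \right)} = 4 Z + 4 \left(-2 + o\right)^{2}$ ($I{\left(Z,o \right)} = 4 \left(Z + \left(o - 2\right)^{2}\right) = 4 \left(Z + \left(-2 + o\right)^{2}\right) = 4 Z + 4 \left(-2 + o\right)^{2}$)
$I{\left(-6 + 15,C \right)} v = \left(4 \left(-6 + 15\right) + 4 \left(-2 + 27\right)^{2}\right) \left(-2\right) = \left(4 \cdot 9 + 4 \cdot 25^{2}\right) \left(-2\right) = \left(36 + 4 \cdot 625\right) \left(-2\right) = \left(36 + 2500\right) \left(-2\right) = 2536 \left(-2\right) = -5072$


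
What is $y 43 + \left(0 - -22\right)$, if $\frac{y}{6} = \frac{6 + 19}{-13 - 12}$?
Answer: $-236$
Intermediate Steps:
$y = -6$ ($y = 6 \frac{6 + 19}{-13 - 12} = 6 \frac{25}{-25} = 6 \cdot 25 \left(- \frac{1}{25}\right) = 6 \left(-1\right) = -6$)
$y 43 + \left(0 - -22\right) = \left(-6\right) 43 + \left(0 - -22\right) = -258 + \left(0 + 22\right) = -258 + 22 = -236$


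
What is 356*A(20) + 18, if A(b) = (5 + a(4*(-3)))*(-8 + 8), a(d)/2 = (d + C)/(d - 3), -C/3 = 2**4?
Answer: 18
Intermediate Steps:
C = -48 (C = -3*2**4 = -3*16 = -48)
a(d) = 2*(-48 + d)/(-3 + d) (a(d) = 2*((d - 48)/(d - 3)) = 2*((-48 + d)/(-3 + d)) = 2*(-48 + d)/(-3 + d))
A(b) = 0 (A(b) = (5 + 2*(-48 + 4*(-3))/(-3 + 4*(-3)))*(-8 + 8) = (5 + 2*(-48 - 12)/(-3 - 12))*0 = (5 + 2*(-60)/(-15))*0 = (5 + 2*(-1/15)*(-60))*0 = (5 + 8)*0 = 13*0 = 0)
356*A(20) + 18 = 356*0 + 18 = 0 + 18 = 18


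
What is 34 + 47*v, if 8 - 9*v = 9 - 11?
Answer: 776/9 ≈ 86.222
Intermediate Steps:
v = 10/9 (v = 8/9 - (9 - 11)/9 = 8/9 - ⅑*(-2) = 8/9 + 2/9 = 10/9 ≈ 1.1111)
34 + 47*v = 34 + 47*(10/9) = 34 + 470/9 = 776/9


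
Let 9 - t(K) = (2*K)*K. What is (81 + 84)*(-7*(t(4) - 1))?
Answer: 27720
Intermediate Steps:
t(K) = 9 - 2*K² (t(K) = 9 - 2*K*K = 9 - 2*K²)
(81 + 84)*(-7*(t(4) - 1)) = (81 + 84)*(-7*((9 - 2*4²) - 1)) = 165*(-7*((9 - 2*16) - 1)) = 165*(-7*((9 - 32) - 1)) = 165*(-7*(-23 - 1)) = 165*(-7*(-24)) = 165*168 = 27720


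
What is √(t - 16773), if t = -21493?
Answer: 19*I*√106 ≈ 195.62*I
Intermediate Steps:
√(t - 16773) = √(-21493 - 16773) = √(-38266) = 19*I*√106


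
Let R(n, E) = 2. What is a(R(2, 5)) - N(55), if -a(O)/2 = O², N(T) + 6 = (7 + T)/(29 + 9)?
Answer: -69/19 ≈ -3.6316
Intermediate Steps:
N(T) = -221/38 + T/38 (N(T) = -6 + (7 + T)/(29 + 9) = -6 + (7 + T)/38 = -6 + (7 + T)*(1/38) = -6 + (7/38 + T/38) = -221/38 + T/38)
a(O) = -2*O²
a(R(2, 5)) - N(55) = -2*2² - (-221/38 + (1/38)*55) = -2*4 - (-221/38 + 55/38) = -8 - 1*(-83/19) = -8 + 83/19 = -69/19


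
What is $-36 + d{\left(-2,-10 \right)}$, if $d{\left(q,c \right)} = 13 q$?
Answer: $-62$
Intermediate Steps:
$-36 + d{\left(-2,-10 \right)} = -36 + 13 \left(-2\right) = -36 - 26 = -62$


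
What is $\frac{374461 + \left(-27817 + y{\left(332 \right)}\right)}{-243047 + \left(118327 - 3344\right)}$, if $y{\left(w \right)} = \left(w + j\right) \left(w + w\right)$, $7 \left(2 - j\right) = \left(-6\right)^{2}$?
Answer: $- \frac{988759}{224112} \approx -4.4119$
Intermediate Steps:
$j = - \frac{22}{7}$ ($j = 2 - \frac{\left(-6\right)^{2}}{7} = 2 - \frac{36}{7} = - \frac{22}{7} \approx -3.1429$)
$y{\left(w \right)} = 2 w \left(- \frac{22}{7} + w\right)$ ($y{\left(w \right)} = \left(w - \frac{22}{7}\right) \left(w + w\right) = \left(- \frac{22}{7} + w\right) 2 w = 2 w \left(- \frac{22}{7} + w\right)$)
$\frac{374461 + \left(-27817 + y{\left(332 \right)}\right)}{-243047 + \left(118327 - 3344\right)} = \frac{374461 - \left(27817 - \frac{664 \left(-22 + 7 \cdot 332\right)}{7}\right)}{-243047 + \left(118327 - 3344\right)} = \frac{374461 - \left(27817 - \frac{664 \left(-22 + 2324\right)}{7}\right)}{-243047 + 114983} = \frac{374461 - \left(27817 - \frac{1528528}{7}\right)}{-128064} = \left(374461 + \left(-27817 + \frac{1528528}{7}\right)\right) \left(- \frac{1}{128064}\right) = \left(374461 + \frac{1333809}{7}\right) \left(- \frac{1}{128064}\right) = \frac{3955036}{7} \left(- \frac{1}{128064}\right) = - \frac{988759}{224112}$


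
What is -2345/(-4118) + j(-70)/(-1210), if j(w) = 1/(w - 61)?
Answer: 92927517/163186045 ≈ 0.56946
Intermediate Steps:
j(w) = 1/(-61 + w)
-2345/(-4118) + j(-70)/(-1210) = -2345/(-4118) + 1/(-61 - 70*(-1210)) = -2345*(-1/4118) - 1/1210/(-131) = 2345/4118 - 1/131*(-1/1210) = 2345/4118 + 1/158510 = 92927517/163186045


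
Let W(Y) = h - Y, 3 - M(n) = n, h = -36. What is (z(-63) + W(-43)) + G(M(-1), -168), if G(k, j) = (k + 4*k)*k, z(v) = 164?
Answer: 251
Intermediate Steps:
M(n) = 3 - n
W(Y) = -36 - Y
G(k, j) = 5*k² (G(k, j) = (5*k)*k = 5*k²)
(z(-63) + W(-43)) + G(M(-1), -168) = (164 + (-36 - 1*(-43))) + 5*(3 - 1*(-1))² = (164 + (-36 + 43)) + 5*(3 + 1)² = (164 + 7) + 5*4² = 171 + 5*16 = 171 + 80 = 251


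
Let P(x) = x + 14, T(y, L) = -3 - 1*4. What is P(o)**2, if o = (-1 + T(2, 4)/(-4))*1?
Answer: 3481/16 ≈ 217.56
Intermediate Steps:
T(y, L) = -7 (T(y, L) = -3 - 4 = -7)
o = 3/4 (o = (-1 - 7/(-4))*1 = (-1 - 7*(-1/4))*1 = (-1 + 7/4)*1 = (3/4)*1 = 3/4 ≈ 0.75000)
P(x) = 14 + x
P(o)**2 = (14 + 3/4)**2 = (59/4)**2 = 3481/16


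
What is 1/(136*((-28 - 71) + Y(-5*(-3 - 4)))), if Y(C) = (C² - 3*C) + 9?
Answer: 1/140080 ≈ 7.1388e-6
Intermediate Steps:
Y(C) = 9 + C² - 3*C
1/(136*((-28 - 71) + Y(-5*(-3 - 4)))) = 1/(136*((-28 - 71) + (9 + (-5*(-3 - 4))² - (-15)*(-3 - 4)))) = 1/(136*(-99 + (9 + (-5*(-7))² - (-15)*(-7)))) = 1/(136*(-99 + (9 + 35² - 3*35))) = 1/(136*(-99 + (9 + 1225 - 105))) = 1/(136*(-99 + 1129)) = 1/(136*1030) = 1/140080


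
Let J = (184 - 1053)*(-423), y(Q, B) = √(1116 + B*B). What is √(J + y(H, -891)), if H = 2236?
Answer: √(367587 + 3*√88333) ≈ 607.02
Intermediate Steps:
y(Q, B) = √(1116 + B²)
J = 367587 (J = -869*(-423) = 367587)
√(J + y(H, -891)) = √(367587 + √(1116 + (-891)²)) = √(367587 + √(1116 + 793881)) = √(367587 + √794997) = √(367587 + 3*√88333)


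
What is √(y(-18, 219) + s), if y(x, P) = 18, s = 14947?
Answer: √14965 ≈ 122.33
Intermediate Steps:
√(y(-18, 219) + s) = √(18 + 14947) = √14965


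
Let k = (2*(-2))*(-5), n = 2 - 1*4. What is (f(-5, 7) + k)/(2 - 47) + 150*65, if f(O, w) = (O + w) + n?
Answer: 87746/9 ≈ 9749.6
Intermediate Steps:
n = -2 (n = 2 - 4 = -2)
k = 20 (k = -4*(-5) = 20)
f(O, w) = -2 + O + w (f(O, w) = (O + w) - 2 = -2 + O + w)
(f(-5, 7) + k)/(2 - 47) + 150*65 = ((-2 - 5 + 7) + 20)/(2 - 47) + 150*65 = (0 + 20)/(-45) + 9750 = 20*(-1/45) + 9750 = -4/9 + 9750 = 87746/9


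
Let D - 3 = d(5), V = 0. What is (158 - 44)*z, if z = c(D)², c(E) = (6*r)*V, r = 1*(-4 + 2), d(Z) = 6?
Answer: 0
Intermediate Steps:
r = -2 (r = 1*(-2) = -2)
D = 9 (D = 3 + 6 = 9)
c(E) = 0 (c(E) = (6*(-2))*0 = -12*0 = 0)
z = 0 (z = 0² = 0)
(158 - 44)*z = (158 - 44)*0 = 114*0 = 0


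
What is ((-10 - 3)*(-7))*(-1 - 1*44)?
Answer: -4095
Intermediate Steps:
((-10 - 3)*(-7))*(-1 - 1*44) = (-13*(-7))*(-1 - 44) = 91*(-45) = -4095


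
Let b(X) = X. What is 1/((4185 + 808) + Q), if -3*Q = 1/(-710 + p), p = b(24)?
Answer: 2058/10275595 ≈ 0.00020028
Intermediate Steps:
p = 24
Q = 1/2058 (Q = -1/(3*(-710 + 24)) = -1/3/(-686) = -1/3*(-1/686) = 1/2058 ≈ 0.00048591)
1/((4185 + 808) + Q) = 1/((4185 + 808) + 1/2058) = 1/(4993 + 1/2058) = 1/(10275595/2058) = 2058/10275595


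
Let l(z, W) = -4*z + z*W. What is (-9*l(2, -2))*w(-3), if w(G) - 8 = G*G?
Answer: 1836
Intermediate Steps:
w(G) = 8 + G² (w(G) = 8 + G*G = 8 + G²)
l(z, W) = -4*z + W*z
(-9*l(2, -2))*w(-3) = (-18*(-4 - 2))*(8 + (-3)²) = (-18*(-6))*(8 + 9) = -9*(-12)*17 = 108*17 = 1836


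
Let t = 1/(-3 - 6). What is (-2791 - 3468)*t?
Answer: 6259/9 ≈ 695.44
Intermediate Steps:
t = -1/9 (t = 1/(-9) = -1/9 ≈ -0.11111)
(-2791 - 3468)*t = (-2791 - 3468)*(-1/9) = -6259*(-1/9) = 6259/9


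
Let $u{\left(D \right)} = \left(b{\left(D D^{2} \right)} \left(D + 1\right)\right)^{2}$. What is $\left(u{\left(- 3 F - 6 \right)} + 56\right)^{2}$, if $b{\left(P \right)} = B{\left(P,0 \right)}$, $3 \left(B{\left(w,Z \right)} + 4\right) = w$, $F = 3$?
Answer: $62414875004814864$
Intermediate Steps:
$B{\left(w,Z \right)} = -4 + \frac{w}{3}$
$b{\left(P \right)} = -4 + \frac{P}{3}$
$u{\left(D \right)} = \left(1 + D\right)^{2} \left(-4 + \frac{D^{3}}{3}\right)^{2}$ ($u{\left(D \right)} = \left(\left(-4 + \frac{D D^{2}}{3}\right) \left(D + 1\right)\right)^{2} = \left(\left(-4 + \frac{D^{3}}{3}\right) \left(1 + D\right)\right)^{2} = \left(\left(1 + D\right) \left(-4 + \frac{D^{3}}{3}\right)\right)^{2} = \left(1 + D\right)^{2} \left(-4 + \frac{D^{3}}{3}\right)^{2}$)
$\left(u{\left(- 3 F - 6 \right)} + 56\right)^{2} = \left(\frac{\left(1 - 15\right)^{2} \left(-12 + \left(\left(-3\right) 3 - 6\right)^{3}\right)^{2}}{9} + 56\right)^{2} = \left(\frac{\left(1 - 15\right)^{2} \left(-12 + \left(-9 - 6\right)^{3}\right)^{2}}{9} + 56\right)^{2} = \left(\frac{\left(1 - 15\right)^{2} \left(-12 + \left(-15\right)^{3}\right)^{2}}{9} + 56\right)^{2} = \left(\frac{\left(-14\right)^{2} \left(-12 - 3375\right)^{2}}{9} + 56\right)^{2} = \left(\frac{1}{9} \cdot 196 \left(-3387\right)^{2} + 56\right)^{2} = \left(\frac{1}{9} \cdot 196 \cdot 11471769 + 56\right)^{2} = \left(249829636 + 56\right)^{2} = 249829692^{2} = 62414875004814864$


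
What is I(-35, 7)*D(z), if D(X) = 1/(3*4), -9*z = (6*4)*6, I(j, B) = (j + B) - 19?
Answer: -47/12 ≈ -3.9167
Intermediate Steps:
I(j, B) = -19 + B + j (I(j, B) = (B + j) - 19 = -19 + B + j)
z = -16 (z = -6*4*6/9 = -8*6/3 = -⅑*144 = -16)
D(X) = 1/12
I(-35, 7)*D(z) = (-19 + 7 - 35)*(1/12) = -47*1/12 = -47/12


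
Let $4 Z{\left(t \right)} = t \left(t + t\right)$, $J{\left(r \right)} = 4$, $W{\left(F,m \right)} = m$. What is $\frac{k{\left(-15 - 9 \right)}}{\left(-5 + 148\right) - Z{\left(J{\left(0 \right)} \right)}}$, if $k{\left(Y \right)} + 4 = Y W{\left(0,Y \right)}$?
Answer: $\frac{572}{135} \approx 4.237$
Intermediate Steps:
$Z{\left(t \right)} = \frac{t^{2}}{2}$ ($Z{\left(t \right)} = \frac{t \left(t + t\right)}{4} = \frac{t 2 t}{4} = \frac{2 t^{2}}{4} = \frac{t^{2}}{2}$)
$k{\left(Y \right)} = -4 + Y^{2}$ ($k{\left(Y \right)} = -4 + Y Y = -4 + Y^{2}$)
$\frac{k{\left(-15 - 9 \right)}}{\left(-5 + 148\right) - Z{\left(J{\left(0 \right)} \right)}} = \frac{-4 + \left(-15 - 9\right)^{2}}{\left(-5 + 148\right) - \frac{4^{2}}{2}} = \frac{-4 + \left(-15 - 9\right)^{2}}{143 - \frac{1}{2} \cdot 16} = \frac{-4 + \left(-24\right)^{2}}{143 - 8} = \frac{-4 + 576}{143 - 8} = \frac{572}{135}$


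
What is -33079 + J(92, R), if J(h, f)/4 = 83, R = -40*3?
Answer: -32747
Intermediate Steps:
R = -120
J(h, f) = 332 (J(h, f) = 4*83 = 332)
-33079 + J(92, R) = -33079 + 332 = -32747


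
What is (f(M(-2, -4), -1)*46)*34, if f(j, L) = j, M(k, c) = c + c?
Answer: -12512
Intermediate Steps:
M(k, c) = 2*c
(f(M(-2, -4), -1)*46)*34 = ((2*(-4))*46)*34 = -8*46*34 = -368*34 = -12512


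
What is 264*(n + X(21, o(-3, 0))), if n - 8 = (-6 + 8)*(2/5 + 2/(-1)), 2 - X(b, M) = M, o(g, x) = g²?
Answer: -2904/5 ≈ -580.80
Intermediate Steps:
X(b, M) = 2 - M
n = 24/5 (n = 8 + (-6 + 8)*(2/5 + 2/(-1)) = 8 + 2*(2*(⅕) + 2*(-1)) = 8 + 2*(⅖ - 2) = 8 + 2*(-8/5) = 8 - 16/5 = 24/5 ≈ 4.8000)
264*(n + X(21, o(-3, 0))) = 264*(24/5 + (2 - 1*(-3)²)) = 264*(24/5 + (2 - 1*9)) = 264*(24/5 + (2 - 9)) = 264*(24/5 - 7) = 264*(-11/5) = -2904/5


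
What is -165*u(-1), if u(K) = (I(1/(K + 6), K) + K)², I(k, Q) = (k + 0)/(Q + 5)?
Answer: -11913/80 ≈ -148.91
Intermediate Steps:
I(k, Q) = k/(5 + Q)
u(K) = (K + 1/((5 + K)*(6 + K)))² (u(K) = (1/((K + 6)*(5 + K)) + K)² = (1/((6 + K)*(5 + K)) + K)² = (1/((5 + K)*(6 + K)) + K)² = (K + 1/((5 + K)*(6 + K)))²)
-165*u(-1) = -165*(-1 + 1/((5 - 1)*(6 - 1)))² = -165*(-1 + 1/(4*5))² = -165*(-1 + (¼)*(⅕))² = -165*(-1 + 1/20)² = -165*(-19/20)² = -165*361/400 = -11913/80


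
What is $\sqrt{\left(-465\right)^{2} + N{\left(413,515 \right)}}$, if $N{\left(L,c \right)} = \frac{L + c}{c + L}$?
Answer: $\sqrt{216226} \approx 465.0$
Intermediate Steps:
$N{\left(L,c \right)} = 1$ ($N{\left(L,c \right)} = \frac{L + c}{L + c} = 1$)
$\sqrt{\left(-465\right)^{2} + N{\left(413,515 \right)}} = \sqrt{\left(-465\right)^{2} + 1} = \sqrt{216225 + 1} = \sqrt{216226}$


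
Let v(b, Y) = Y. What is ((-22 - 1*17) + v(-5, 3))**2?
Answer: 1296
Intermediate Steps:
((-22 - 1*17) + v(-5, 3))**2 = ((-22 - 1*17) + 3)**2 = ((-22 - 17) + 3)**2 = (-39 + 3)**2 = (-36)**2 = 1296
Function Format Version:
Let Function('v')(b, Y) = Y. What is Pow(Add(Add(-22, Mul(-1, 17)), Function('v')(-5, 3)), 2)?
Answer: 1296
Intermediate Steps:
Pow(Add(Add(-22, Mul(-1, 17)), Function('v')(-5, 3)), 2) = Pow(Add(Add(-22, Mul(-1, 17)), 3), 2) = Pow(Add(Add(-22, -17), 3), 2) = Pow(Add(-39, 3), 2) = Pow(-36, 2) = 1296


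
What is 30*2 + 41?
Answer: 101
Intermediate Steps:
30*2 + 41 = 60 + 41 = 101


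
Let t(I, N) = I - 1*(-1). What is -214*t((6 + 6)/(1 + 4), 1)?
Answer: -3638/5 ≈ -727.60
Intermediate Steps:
t(I, N) = 1 + I (t(I, N) = I + 1 = 1 + I)
-214*t((6 + 6)/(1 + 4), 1) = -214*(1 + (6 + 6)/(1 + 4)) = -214*(1 + 12/5) = -214*17/5 = -3638/5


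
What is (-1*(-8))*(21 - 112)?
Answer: -728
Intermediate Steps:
(-1*(-8))*(21 - 112) = 8*(-91) = -728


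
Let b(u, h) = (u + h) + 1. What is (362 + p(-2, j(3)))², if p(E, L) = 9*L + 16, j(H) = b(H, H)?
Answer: 194481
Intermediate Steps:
b(u, h) = 1 + h + u (b(u, h) = (h + u) + 1 = 1 + h + u)
j(H) = 1 + 2*H (j(H) = 1 + H + H = 1 + 2*H)
p(E, L) = 16 + 9*L
(362 + p(-2, j(3)))² = (362 + (16 + 9*(1 + 2*3)))² = (362 + (16 + 9*(1 + 6)))² = (362 + (16 + 9*7))² = (362 + (16 + 63))² = (362 + 79)² = 441² = 194481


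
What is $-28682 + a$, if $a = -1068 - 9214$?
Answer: $-38964$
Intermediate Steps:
$a = -10282$
$-28682 + a = -28682 - 10282 = -38964$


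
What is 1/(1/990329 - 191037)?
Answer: -990329/189189481172 ≈ -5.2346e-6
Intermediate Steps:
1/(1/990329 - 191037) = 1/(-189189481172/990329) = -990329/189189481172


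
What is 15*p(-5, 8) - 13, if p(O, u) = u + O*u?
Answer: -493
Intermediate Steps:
15*p(-5, 8) - 13 = 15*(8*(1 - 5)) - 13 = 15*(8*(-4)) - 13 = 15*(-32) - 13 = -480 - 13 = -493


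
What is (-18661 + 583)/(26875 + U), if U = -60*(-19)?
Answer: -18078/28015 ≈ -0.64530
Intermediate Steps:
U = 1140
(-18661 + 583)/(26875 + U) = (-18661 + 583)/(26875 + 1140) = -18078/28015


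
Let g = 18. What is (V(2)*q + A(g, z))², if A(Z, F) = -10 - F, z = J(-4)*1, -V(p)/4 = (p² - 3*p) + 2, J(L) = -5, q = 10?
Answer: 25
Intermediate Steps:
V(p) = -8 - 4*p² + 12*p (V(p) = -4*((p² - 3*p) + 2) = -4*(2 + p² - 3*p) = -8 - 4*p² + 12*p)
z = -5 (z = -5*1 = -5)
(V(2)*q + A(g, z))² = ((-8 - 4*2² + 12*2)*10 + (-10 - 1*(-5)))² = ((-8 - 4*4 + 24)*10 + (-10 + 5))² = ((-8 - 16 + 24)*10 - 5)² = (0*10 - 5)² = (0 - 5)² = (-5)² = 25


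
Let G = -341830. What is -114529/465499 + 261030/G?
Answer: -16065865204/15912152317 ≈ -1.0097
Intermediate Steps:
-114529/465499 + 261030/G = -114529/465499 + 261030/(-341830) = -114529*1/465499 + 261030*(-1/341830) = -114529/465499 - 26103/34183 = -16065865204/15912152317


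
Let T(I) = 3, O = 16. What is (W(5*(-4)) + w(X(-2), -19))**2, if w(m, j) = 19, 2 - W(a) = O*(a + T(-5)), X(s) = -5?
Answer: 85849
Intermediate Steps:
W(a) = -46 - 16*a (W(a) = 2 - 16*(a + 3) = 2 - 16*(3 + a) = 2 - (48 + 16*a) = 2 + (-48 - 16*a) = -46 - 16*a)
(W(5*(-4)) + w(X(-2), -19))**2 = ((-46 - 80*(-4)) + 19)**2 = ((-46 - 16*(-20)) + 19)**2 = ((-46 + 320) + 19)**2 = (274 + 19)**2 = 293**2 = 85849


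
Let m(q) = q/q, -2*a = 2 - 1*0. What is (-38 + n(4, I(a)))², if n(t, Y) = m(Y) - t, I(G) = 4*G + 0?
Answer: 1681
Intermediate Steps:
a = -1 (a = -(2 - 1*0)/2 = -(2 + 0)/2 = -½*2 = -1)
I(G) = 4*G
m(q) = 1
n(t, Y) = 1 - t
(-38 + n(4, I(a)))² = (-38 + (1 - 1*4))² = (-38 + (1 - 4))² = (-38 - 3)² = (-41)² = 1681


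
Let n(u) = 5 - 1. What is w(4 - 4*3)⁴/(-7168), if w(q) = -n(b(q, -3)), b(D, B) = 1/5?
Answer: -1/28 ≈ -0.035714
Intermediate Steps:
b(D, B) = ⅕
n(u) = 4
w(q) = -4 (w(q) = -1*4 = -4)
w(4 - 4*3)⁴/(-7168) = (-4)⁴/(-7168) = 256*(-1/7168) = -1/28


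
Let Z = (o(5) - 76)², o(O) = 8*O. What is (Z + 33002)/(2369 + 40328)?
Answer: 34298/42697 ≈ 0.80329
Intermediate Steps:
Z = 1296 (Z = (8*5 - 76)² = (40 - 76)² = (-36)² = 1296)
(Z + 33002)/(2369 + 40328) = (1296 + 33002)/(2369 + 40328) = 34298/42697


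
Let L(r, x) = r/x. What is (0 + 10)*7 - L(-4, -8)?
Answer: 139/2 ≈ 69.500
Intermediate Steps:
(0 + 10)*7 - L(-4, -8) = (0 + 10)*7 - (-4)/(-8) = 10*7 - (-4)*(-1)/8 = 70 - 1*½ = 70 - ½ = 139/2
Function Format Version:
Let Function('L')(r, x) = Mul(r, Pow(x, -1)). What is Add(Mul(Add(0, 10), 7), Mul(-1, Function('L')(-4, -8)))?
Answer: Rational(139, 2) ≈ 69.500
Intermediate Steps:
Add(Mul(Add(0, 10), 7), Mul(-1, Function('L')(-4, -8))) = Add(Mul(Add(0, 10), 7), Mul(-1, Mul(-4, Pow(-8, -1)))) = Add(Mul(10, 7), Mul(-1, Mul(-4, Rational(-1, 8)))) = Add(70, Mul(-1, Rational(1, 2))) = Add(70, Rational(-1, 2)) = Rational(139, 2)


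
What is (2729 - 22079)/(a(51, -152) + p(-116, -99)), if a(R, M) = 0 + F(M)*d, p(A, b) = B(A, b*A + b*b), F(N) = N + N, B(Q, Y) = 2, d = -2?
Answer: -1935/61 ≈ -31.721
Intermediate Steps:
F(N) = 2*N
p(A, b) = 2
a(R, M) = -4*M (a(R, M) = 0 + (2*M)*(-2) = 0 - 4*M = -4*M)
(2729 - 22079)/(a(51, -152) + p(-116, -99)) = (2729 - 22079)/(-4*(-152) + 2) = -19350/(608 + 2) = -19350/610 = -19350*1/610 = -1935/61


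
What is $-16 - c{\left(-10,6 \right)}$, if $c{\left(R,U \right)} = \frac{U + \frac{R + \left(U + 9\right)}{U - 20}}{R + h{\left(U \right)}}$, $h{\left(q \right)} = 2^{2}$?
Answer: $- \frac{1265}{84} \approx -15.06$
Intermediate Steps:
$h{\left(q \right)} = 4$
$c{\left(R,U \right)} = \frac{U + \frac{9 + R + U}{-20 + U}}{4 + R}$ ($c{\left(R,U \right)} = \frac{U + \frac{R + \left(U + 9\right)}{U - 20}}{R + 4} = \frac{U + \frac{R + \left(9 + U\right)}{-20 + U}}{4 + R} = \frac{U + \frac{9 + R + U}{-20 + U}}{4 + R}$)
$-16 - c{\left(-10,6 \right)} = -16 - \frac{9 - 10 + 6^{2} - 114}{-80 - -200 + 4 \cdot 6 - 60} = -16 - \frac{9 - 10 + 36 - 114}{-80 + 200 + 24 - 60} = -16 - \frac{1}{84} \left(-79\right) = -16 - - \frac{79}{84} = -16 + \frac{79}{84} = - \frac{1265}{84}$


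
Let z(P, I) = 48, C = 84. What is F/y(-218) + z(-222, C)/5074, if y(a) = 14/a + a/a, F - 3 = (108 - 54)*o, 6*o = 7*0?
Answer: 277349/86258 ≈ 3.2153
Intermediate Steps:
o = 0 (o = (7*0)/6 = (⅙)*0 = 0)
F = 3 (F = 3 + (108 - 54)*0 = 3 + 54*0 = 3 + 0 = 3)
y(a) = 1 + 14/a (y(a) = 14/a + 1 = 1 + 14/a)
F/y(-218) + z(-222, C)/5074 = 3/(((14 - 218)/(-218))) + 48/5074 = 3/((-1/218*(-204))) + 48*(1/5074) = 3/(102/109) + 24/2537 = 3*(109/102) + 24/2537 = 109/34 + 24/2537 = 277349/86258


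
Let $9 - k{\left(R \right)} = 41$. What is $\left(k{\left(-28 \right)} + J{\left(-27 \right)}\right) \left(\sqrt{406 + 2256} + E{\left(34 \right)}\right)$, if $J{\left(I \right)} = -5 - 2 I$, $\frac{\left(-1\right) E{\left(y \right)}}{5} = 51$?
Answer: $-4335 + 187 \sqrt{22} \approx -3457.9$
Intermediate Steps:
$E{\left(y \right)} = -255$ ($E{\left(y \right)} = \left(-5\right) 51 = -255$)
$k{\left(R \right)} = -32$ ($k{\left(R \right)} = 9 - 41 = -32$)
$\left(k{\left(-28 \right)} + J{\left(-27 \right)}\right) \left(\sqrt{406 + 2256} + E{\left(34 \right)}\right) = \left(-32 - -49\right) \left(\sqrt{406 + 2256} - 255\right) = \left(-32 + \left(-5 + 54\right)\right) \left(\sqrt{2662} - 255\right) = \left(-32 + 49\right) \left(11 \sqrt{22} - 255\right) = 17 \left(-255 + 11 \sqrt{22}\right) = -4335 + 187 \sqrt{22}$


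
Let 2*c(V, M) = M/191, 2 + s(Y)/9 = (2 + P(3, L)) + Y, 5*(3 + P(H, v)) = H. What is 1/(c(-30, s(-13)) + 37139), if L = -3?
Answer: 1910/70934797 ≈ 2.6926e-5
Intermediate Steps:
P(H, v) = -3 + H/5
s(Y) = -108/5 + 9*Y (s(Y) = -18 + 9*((2 + (-3 + (1/5)*3)) + Y) = -18 + 9*((2 + (-3 + 3/5)) + Y) = -18 + 9*((2 - 12/5) + Y) = -18 + 9*(-2/5 + Y) = -18 + (-18/5 + 9*Y) = -108/5 + 9*Y)
c(V, M) = M/382 (c(V, M) = (M/191)/2 = M/382)
1/(c(-30, s(-13)) + 37139) = 1/((-108/5 + 9*(-13))/382 + 37139) = 1/((-108/5 - 117)/382 + 37139) = 1/((1/382)*(-693/5) + 37139) = 1/(-693/1910 + 37139) = 1/(70934797/1910) = 1910/70934797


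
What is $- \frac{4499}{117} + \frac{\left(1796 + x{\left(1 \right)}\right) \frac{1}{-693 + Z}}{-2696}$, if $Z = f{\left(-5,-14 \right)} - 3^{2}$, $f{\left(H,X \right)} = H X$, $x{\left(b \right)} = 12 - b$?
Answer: $- \frac{7665508709}{199353024} \approx -38.452$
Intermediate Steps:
$Z = 61$ ($Z = \left(-5\right) \left(-14\right) - 3^{2} = 70 - 9 = 61$)
$- \frac{4499}{117} + \frac{\left(1796 + x{\left(1 \right)}\right) \frac{1}{-693 + Z}}{-2696} = - \frac{4499}{117} + \frac{\left(1796 + \left(12 - 1\right)\right) \frac{1}{-693 + 61}}{-2696} = \left(-4499\right) \frac{1}{117} + \frac{1796 + \left(12 - 1\right)}{-632} \left(- \frac{1}{2696}\right) = - \frac{4499}{117} + \left(1796 + 11\right) \left(- \frac{1}{632}\right) \left(- \frac{1}{2696}\right) = - \frac{4499}{117} + 1807 \left(- \frac{1}{632}\right) \left(- \frac{1}{2696}\right) = - \frac{4499}{117} - - \frac{1807}{1703872} = - \frac{4499}{117} + \frac{1807}{1703872} = - \frac{7665508709}{199353024}$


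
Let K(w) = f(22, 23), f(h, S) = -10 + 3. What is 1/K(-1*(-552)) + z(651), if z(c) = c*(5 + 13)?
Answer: 82025/7 ≈ 11718.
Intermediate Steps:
z(c) = 18*c (z(c) = c*18 = 18*c)
f(h, S) = -7
K(w) = -7
1/K(-1*(-552)) + z(651) = 1/(-7) + 18*651 = -⅐ + 11718 = 82025/7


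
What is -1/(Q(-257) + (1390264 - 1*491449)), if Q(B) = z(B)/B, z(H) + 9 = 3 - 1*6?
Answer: -257/230995467 ≈ -1.1126e-6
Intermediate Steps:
z(H) = -12 (z(H) = -9 + (3 - 1*6) = -9 + (3 - 6) = -9 - 3 = -12)
Q(B) = -12/B
-1/(Q(-257) + (1390264 - 1*491449)) = -1/(-12/(-257) + (1390264 - 1*491449)) = -1/(-12*(-1/257) + (1390264 - 491449)) = -1/(12/257 + 898815) = -1/230995467/257 = -1*257/230995467 = -257/230995467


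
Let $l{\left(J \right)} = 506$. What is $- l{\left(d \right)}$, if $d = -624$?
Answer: $-506$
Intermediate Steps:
$- l{\left(d \right)} = \left(-1\right) 506 = -506$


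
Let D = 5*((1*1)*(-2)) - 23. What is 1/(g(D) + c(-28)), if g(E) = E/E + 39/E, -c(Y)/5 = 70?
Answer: -11/3852 ≈ -0.0028557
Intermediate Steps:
c(Y) = -350 (c(Y) = -5*70 = -350)
D = -33 (D = 5*(1*(-2)) - 23 = 5*(-2) - 23 = -10 - 23 = -33)
g(E) = 1 + 39/E
1/(g(D) + c(-28)) = 1/((39 - 33)/(-33) - 350) = 1/(-1/33*6 - 350) = 1/(-2/11 - 350) = 1/(-3852/11) = -11/3852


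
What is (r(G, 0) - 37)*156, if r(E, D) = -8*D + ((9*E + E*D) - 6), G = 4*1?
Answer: -1092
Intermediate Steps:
G = 4
r(E, D) = -6 - 8*D + 9*E + D*E (r(E, D) = -8*D + ((9*E + D*E) - 6) = -8*D + (-6 + 9*E + D*E) = -6 - 8*D + 9*E + D*E)
(r(G, 0) - 37)*156 = ((-6 - 8*0 + 9*4 + 0*4) - 37)*156 = ((-6 + 0 + 36 + 0) - 37)*156 = (30 - 37)*156 = -7*156 = -1092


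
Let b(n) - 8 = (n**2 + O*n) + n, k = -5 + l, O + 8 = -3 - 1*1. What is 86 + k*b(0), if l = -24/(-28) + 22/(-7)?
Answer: 194/7 ≈ 27.714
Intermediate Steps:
O = -12 (O = -8 + (-3 - 1*1) = -8 + (-3 - 1) = -8 - 4 = -12)
l = -16/7 (l = -24*(-1/28) + 22*(-1/7) = 6/7 - 22/7 = -16/7 ≈ -2.2857)
k = -51/7 (k = -5 - 16/7 = -51/7 ≈ -7.2857)
b(n) = 8 + n**2 - 11*n (b(n) = 8 + ((n**2 - 12*n) + n) = 8 + (n**2 - 11*n) = 8 + n**2 - 11*n)
86 + k*b(0) = 86 - 51*(8 + 0**2 - 11*0)/7 = 86 - 51*(8 + 0 + 0)/7 = 86 - 51/7*8 = 86 - 408/7 = 194/7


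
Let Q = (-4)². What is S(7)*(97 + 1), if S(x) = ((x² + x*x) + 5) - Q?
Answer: 8526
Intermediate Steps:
Q = 16
S(x) = -11 + 2*x² (S(x) = ((x² + x*x) + 5) - 1*16 = ((x² + x²) + 5) - 16 = (2*x² + 5) - 16 = (5 + 2*x²) - 16 = -11 + 2*x²)
S(7)*(97 + 1) = (-11 + 2*7²)*(97 + 1) = (-11 + 2*49)*98 = (-11 + 98)*98 = 87*98 = 8526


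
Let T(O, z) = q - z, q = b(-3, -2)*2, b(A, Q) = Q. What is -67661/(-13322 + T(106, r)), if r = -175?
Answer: 67661/13151 ≈ 5.1449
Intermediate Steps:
q = -4 (q = -2*2 = -4)
T(O, z) = -4 - z
-67661/(-13322 + T(106, r)) = -67661/(-13322 + (-4 - 1*(-175))) = -67661/(-13322 + (-4 + 175)) = -67661/(-13322 + 171) = -67661/(-13151) = -67661*(-1/13151) = 67661/13151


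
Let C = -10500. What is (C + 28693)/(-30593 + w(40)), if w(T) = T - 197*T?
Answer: -791/1671 ≈ -0.47337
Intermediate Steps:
w(T) = -196*T
(C + 28693)/(-30593 + w(40)) = (-10500 + 28693)/(-30593 - 196*40) = 18193/(-30593 - 7840) = 18193/(-38433) = 18193*(-1/38433) = -791/1671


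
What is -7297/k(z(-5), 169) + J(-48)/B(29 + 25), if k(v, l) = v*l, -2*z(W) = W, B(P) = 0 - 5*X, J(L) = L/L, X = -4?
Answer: -58207/3380 ≈ -17.221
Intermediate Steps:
J(L) = 1
B(P) = 20 (B(P) = 0 - 5*(-4) = 0 + 20 = 20)
z(W) = -W/2
k(v, l) = l*v
-7297/k(z(-5), 169) + J(-48)/B(29 + 25) = -7297/(169*(-½*(-5))) + 1/20 = -7297/(169*(5/2)) + 1*(1/20) = -7297/845/2 + 1/20 = -7297*2/845 + 1/20 = -14594/845 + 1/20 = -58207/3380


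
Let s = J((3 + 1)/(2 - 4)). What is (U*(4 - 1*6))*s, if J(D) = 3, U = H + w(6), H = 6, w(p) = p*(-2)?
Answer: 36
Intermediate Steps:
w(p) = -2*p
U = -6 (U = 6 - 2*6 = 6 - 12 = -6)
s = 3
(U*(4 - 1*6))*s = -6*(4 - 1*6)*3 = -6*(4 - 6)*3 = -6*(-2)*3 = 12*3 = 36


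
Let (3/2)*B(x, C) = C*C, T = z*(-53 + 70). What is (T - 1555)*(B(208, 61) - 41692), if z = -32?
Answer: 246913766/3 ≈ 8.2305e+7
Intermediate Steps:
T = -544 (T = -32*(-53 + 70) = -32*17 = -544)
B(x, C) = 2*C**2/3 (B(x, C) = 2*(C*C)/3 = 2*C**2/3)
(T - 1555)*(B(208, 61) - 41692) = (-544 - 1555)*((2/3)*61**2 - 41692) = -2099*((2/3)*3721 - 41692) = -2099*(7442/3 - 41692) = -2099*(-117634/3) = 246913766/3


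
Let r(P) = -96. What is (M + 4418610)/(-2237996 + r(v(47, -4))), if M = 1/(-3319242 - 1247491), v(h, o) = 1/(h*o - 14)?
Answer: -20178612101129/10220768593436 ≈ -1.9743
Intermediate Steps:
v(h, o) = 1/(-14 + h*o)
M = -1/4566733 (M = 1/(-4566733) = -1/4566733 ≈ -2.1897e-7)
(M + 4418610)/(-2237996 + r(v(47, -4))) = (-1/4566733 + 4418610)/(-2237996 - 96) = (20178612101129/4566733)/(-2238092) = (20178612101129/4566733)*(-1/2238092) = -20178612101129/10220768593436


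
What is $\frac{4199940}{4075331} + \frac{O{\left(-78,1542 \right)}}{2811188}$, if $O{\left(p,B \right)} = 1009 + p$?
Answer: $\frac{11810615061881}{11456521603228} \approx 1.0309$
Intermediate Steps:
$\frac{4199940}{4075331} + \frac{O{\left(-78,1542 \right)}}{2811188} = \frac{4199940}{4075331} + \frac{1009 - 78}{2811188} = 4199940 \cdot \frac{1}{4075331} + 931 \cdot \frac{1}{2811188} = \frac{4199940}{4075331} + \frac{931}{2811188} = \frac{11810615061881}{11456521603228}$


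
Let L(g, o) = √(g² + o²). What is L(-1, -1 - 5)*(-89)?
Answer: -89*√37 ≈ -541.37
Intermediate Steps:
L(-1, -1 - 5)*(-89) = √((-1)² + (-1 - 5)²)*(-89) = √(1 + (-6)²)*(-89) = √(1 + 36)*(-89) = √37*(-89) = -89*√37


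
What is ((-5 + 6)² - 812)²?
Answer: 657721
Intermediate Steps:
((-5 + 6)² - 812)² = (1² - 812)² = (1 - 812)² = (-811)² = 657721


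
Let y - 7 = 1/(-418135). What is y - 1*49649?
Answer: -20757057671/418135 ≈ -49642.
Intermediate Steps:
y = 2926944/418135 (y = 7 + 1/(-418135) = 7 - 1/418135 = 2926944/418135 ≈ 7.0000)
y - 1*49649 = 2926944/418135 - 1*49649 = 2926944/418135 - 49649 = -20757057671/418135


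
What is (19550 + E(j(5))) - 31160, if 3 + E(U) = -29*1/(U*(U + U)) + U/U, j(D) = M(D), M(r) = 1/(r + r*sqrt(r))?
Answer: -13787 - 725*sqrt(5) ≈ -15408.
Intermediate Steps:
M(r) = 1/(r + r**(3/2))
j(D) = 1/(D + D**(3/2))
E(U) = -2 - 29/(2*U**2) (E(U) = -3 + (-29*1/(U*(U + U)) + U/U) = -3 + (-29*1/(2*U**2) + 1) = -3 + (-29/(2*U**2) + 1) = -3 + (1 - 29/(2*U**2)) = -2 - 29/(2*U**2))
(19550 + E(j(5))) - 31160 = (19550 + (-2 - 29*(5 + 5**(3/2))**2/2)) - 31160 = (19550 + (-2 - 29*(5 + 5*sqrt(5))**2/2)) - 31160 = (19548 - 29*(5 + 5*sqrt(5))**2/2) - 31160 = -11612 - 29*(5 + 5*sqrt(5))**2/2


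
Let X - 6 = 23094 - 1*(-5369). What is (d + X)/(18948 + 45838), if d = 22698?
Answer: 51167/64786 ≈ 0.78978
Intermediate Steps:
X = 28469 (X = 6 + (23094 - 1*(-5369)) = 6 + (23094 + 5369) = 6 + 28463 = 28469)
(d + X)/(18948 + 45838) = (22698 + 28469)/(18948 + 45838) = 51167/64786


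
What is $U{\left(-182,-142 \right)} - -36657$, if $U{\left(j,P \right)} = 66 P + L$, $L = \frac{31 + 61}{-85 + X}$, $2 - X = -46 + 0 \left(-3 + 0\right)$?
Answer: $\frac{1009453}{37} \approx 27283.0$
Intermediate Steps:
$X = 48$ ($X = 2 - \left(-46 + 0 \left(-3 + 0\right)\right) = 2 - \left(-46 + 0 \left(-3\right)\right) = 2 - \left(-46 + 0\right) = 2 - -46 = 2 + 46 = 48$)
$L = - \frac{92}{37}$ ($L = \frac{31 + 61}{-85 + 48} = \frac{92}{-37} = 92 \left(- \frac{1}{37}\right) = - \frac{92}{37} \approx -2.4865$)
$U{\left(j,P \right)} = - \frac{92}{37} + 66 P$ ($U{\left(j,P \right)} = 66 P - \frac{92}{37} = - \frac{92}{37} + 66 P$)
$U{\left(-182,-142 \right)} - -36657 = \left(- \frac{92}{37} + 66 \left(-142\right)\right) - -36657 = \left(- \frac{92}{37} - 9372\right) + 36657 = - \frac{346856}{37} + 36657 = \frac{1009453}{37}$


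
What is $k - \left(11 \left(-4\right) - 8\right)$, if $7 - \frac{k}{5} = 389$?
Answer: $-1858$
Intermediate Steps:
$k = -1910$ ($k = 35 - 1945 = -1910$)
$k - \left(11 \left(-4\right) - 8\right) = -1910 - \left(11 \left(-4\right) - 8\right) = -1910 - \left(-44 - 8\right) = -1910 - -52 = -1910 + 52 = -1858$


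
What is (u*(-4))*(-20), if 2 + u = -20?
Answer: -1760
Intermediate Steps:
u = -22 (u = -2 - 20 = -22)
(u*(-4))*(-20) = -22*(-4)*(-20) = 88*(-20) = -1760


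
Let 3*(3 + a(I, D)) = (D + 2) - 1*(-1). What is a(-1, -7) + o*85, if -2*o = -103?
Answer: 26239/6 ≈ 4373.2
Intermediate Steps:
a(I, D) = -2 + D/3 (a(I, D) = -3 + ((D + 2) - 1*(-1))/3 = -3 + ((2 + D) + 1)/3 = -3 + (3 + D)/3 = -3 + (1 + D/3) = -2 + D/3)
o = 103/2 (o = -½*(-103) = 103/2 ≈ 51.500)
a(-1, -7) + o*85 = (-2 + (⅓)*(-7)) + (103/2)*85 = (-2 - 7/3) + 8755/2 = -13/3 + 8755/2 = 26239/6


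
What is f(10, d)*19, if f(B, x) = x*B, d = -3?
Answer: -570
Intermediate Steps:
f(B, x) = B*x
f(10, d)*19 = (10*(-3))*19 = -30*19 = -570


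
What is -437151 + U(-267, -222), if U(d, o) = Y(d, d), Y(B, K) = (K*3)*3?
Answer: -439554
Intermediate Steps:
Y(B, K) = 9*K (Y(B, K) = (3*K)*3 = 9*K)
U(d, o) = 9*d
-437151 + U(-267, -222) = -437151 + 9*(-267) = -437151 - 2403 = -439554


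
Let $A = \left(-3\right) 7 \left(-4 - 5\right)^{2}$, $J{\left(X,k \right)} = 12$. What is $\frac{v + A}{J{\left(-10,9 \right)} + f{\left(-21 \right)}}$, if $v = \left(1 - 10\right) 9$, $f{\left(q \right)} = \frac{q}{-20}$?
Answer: $- \frac{3960}{29} \approx -136.55$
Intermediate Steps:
$f{\left(q \right)} = - \frac{q}{20}$ ($f{\left(q \right)} = q \left(- \frac{1}{20}\right) = - \frac{q}{20}$)
$A = -1701$ ($A = - 21 \left(-9\right)^{2} = \left(-21\right) 81 = -1701$)
$v = -81$ ($v = \left(-9\right) 9 = -81$)
$\frac{v + A}{J{\left(-10,9 \right)} + f{\left(-21 \right)}} = \frac{-81 - 1701}{12 - - \frac{21}{20}} = - \frac{1782}{12 + \frac{21}{20}} = - \frac{1782}{\frac{261}{20}} = \left(-1782\right) \frac{20}{261} = - \frac{3960}{29}$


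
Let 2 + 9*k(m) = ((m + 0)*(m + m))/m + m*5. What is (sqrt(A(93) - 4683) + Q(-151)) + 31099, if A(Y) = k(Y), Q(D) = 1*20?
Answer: 31119 + I*sqrt(41498)/3 ≈ 31119.0 + 67.904*I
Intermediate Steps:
Q(D) = 20
k(m) = -2/9 + 7*m/9 (k(m) = -2/9 + (((m + 0)*(m + m))/m + m*5)/9 = -2/9 + ((m*(2*m))/m + 5*m)/9 = -2/9 + ((2*m**2)/m + 5*m)/9 = -2/9 + (2*m + 5*m)/9 = -2/9 + (7*m)/9 = -2/9 + 7*m/9)
A(Y) = -2/9 + 7*Y/9
(sqrt(A(93) - 4683) + Q(-151)) + 31099 = (sqrt((-2/9 + (7/9)*93) - 4683) + 20) + 31099 = (sqrt((-2/9 + 217/3) - 4683) + 20) + 31099 = (sqrt(649/9 - 4683) + 20) + 31099 = (sqrt(-41498/9) + 20) + 31099 = (I*sqrt(41498)/3 + 20) + 31099 = (20 + I*sqrt(41498)/3) + 31099 = 31119 + I*sqrt(41498)/3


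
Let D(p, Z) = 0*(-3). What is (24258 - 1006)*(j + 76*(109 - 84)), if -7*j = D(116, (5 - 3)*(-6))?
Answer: 44178800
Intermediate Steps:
D(p, Z) = 0
j = 0 (j = -⅐*0 = 0)
(24258 - 1006)*(j + 76*(109 - 84)) = (24258 - 1006)*(0 + 76*(109 - 84)) = 23252*(0 + 76*25) = 23252*(0 + 1900) = 23252*1900 = 44178800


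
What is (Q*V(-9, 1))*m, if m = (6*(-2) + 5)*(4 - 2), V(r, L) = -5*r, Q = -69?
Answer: 43470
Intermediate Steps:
m = -14 (m = (-12 + 5)*2 = -7*2 = -14)
(Q*V(-9, 1))*m = -(-345)*(-9)*(-14) = -69*45*(-14) = -3105*(-14) = 43470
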